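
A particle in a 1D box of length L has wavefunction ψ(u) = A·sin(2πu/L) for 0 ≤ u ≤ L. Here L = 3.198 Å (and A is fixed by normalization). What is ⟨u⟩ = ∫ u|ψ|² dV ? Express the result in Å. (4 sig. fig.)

⟨u⟩ ≈ 1.599 Å

The expectation value is the |ψ|²-weighted average of u: ∫ u|ψ|² du.
With ∫₀^L sin²(nπu/L) du = L/2, evaluating both integrals, ⟨u⟩ = L/2.
With L = 3.198, ⟨u⟩ = 1.5990.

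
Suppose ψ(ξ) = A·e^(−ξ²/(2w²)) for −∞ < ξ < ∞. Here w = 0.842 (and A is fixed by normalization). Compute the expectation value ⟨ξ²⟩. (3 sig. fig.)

⟨ξ²⟩ = ∫ ξ^2 |ψ|² dξ over the full domain.
With ∫_{−∞}^{∞} ξ^(2m) e^(−αξ²) dξ = (2m−1)!!·√π / (2^m α^(m+1/2)), evaluating both integrals, ⟨ξ²⟩ = w^2/2.
With w = 0.842, ⟨ξ^2⟩ = 0.3545.

⟨ξ^2⟩ ≈ 0.354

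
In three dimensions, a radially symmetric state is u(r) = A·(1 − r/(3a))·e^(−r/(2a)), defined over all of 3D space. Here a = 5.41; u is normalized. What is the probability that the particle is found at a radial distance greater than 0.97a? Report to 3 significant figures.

With dV = 4πr²dr, the probability is ∫|u|² dV over r > 0.97a.
Normalization gives A² = 1/(8·π·a^3/3).
Let t = r/a; then A², 4π and the length scale all cancel, so P = ∫_{0.97}^{∞} t^2·(1 - t/3)^2·e^(-t) dt ÷ ∫_{0}^{∞} t^2·(1 - t/3)^2·e^(-t) dt.
With ∫ t^2·(1 - t/3)^2·e^(-t) dt = (-t^4 + 2·t^3 - 3·t^2 - 6·t - 6)·e^(-t)/9 + C, the region integral is ≈ 0.57716 and the full one is 2/3.
The region integral divided by the full integral gives P = 0.8657.

P ≈ 0.866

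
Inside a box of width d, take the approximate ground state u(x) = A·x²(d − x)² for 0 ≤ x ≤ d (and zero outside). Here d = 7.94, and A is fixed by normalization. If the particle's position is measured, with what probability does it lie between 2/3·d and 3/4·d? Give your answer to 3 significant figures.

P ≈ 0.0959

P = ∫_{2/3·d}^{3/4·d} |u(x)|² dx.
The normalization integral ∫|u|²dx over the whole domain equals d^9/630·A², and A² cancels in the ratio.
Substituting t = x/d, A² and the length scale cancel in the ratio: P = ∫_{2/3}^{3/4} t^4·(1 - t)^4 dt / ∫_{0}^{1} t^4·(1 - t)^4 dt.
Using ∫ t^4·(1 - t)^4 dt = t^5·(70·t^4 - 315·t^3 + 540·t^2 - 420·t + 126)/630, the numerator is ≈ 0.00015225 and the denominator is 1/630.
This works out to P = 0.09592.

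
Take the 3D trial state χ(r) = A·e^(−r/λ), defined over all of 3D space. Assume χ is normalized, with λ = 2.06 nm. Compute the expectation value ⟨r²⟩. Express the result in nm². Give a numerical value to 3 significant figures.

⟨r^2⟩ ≈ 12.7 nm^2

By definition ⟨r²⟩ = ∫ r^2 |χ(r)|² 4πr² dr.
Using ∫₀^∞ rⁿ e^(−αr) dr = n!/αⁿ⁺¹, evaluating both integrals, ⟨r²⟩ = 3·λ^2.
With λ = 2.06, ⟨r^2⟩ = 12.73.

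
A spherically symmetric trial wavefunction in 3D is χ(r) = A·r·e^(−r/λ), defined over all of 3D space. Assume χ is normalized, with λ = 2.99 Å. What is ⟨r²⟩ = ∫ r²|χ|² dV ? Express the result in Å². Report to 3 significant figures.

⟨r^2⟩ ≈ 67.1 Å^2

By definition ⟨r²⟩ = ∫ r^2 |χ(r)|² 4πr² dr.
The ratio of the moment integral to the normalization integral gives ⟨r²⟩ = 15·λ^2/2.
With λ = 2.99, ⟨r^2⟩ = 67.05.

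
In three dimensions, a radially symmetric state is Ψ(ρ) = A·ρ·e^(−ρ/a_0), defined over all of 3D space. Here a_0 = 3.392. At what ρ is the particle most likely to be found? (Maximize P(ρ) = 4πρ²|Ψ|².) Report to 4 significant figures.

The maximum of P(ρ) = 4πρ²|Ψ|² occurs where its derivative vanishes.
This gives ρ = 2·a_0.
With a_0 = 3.392, the most probable radial distance is 6.7840.

ρ ≈ 6.784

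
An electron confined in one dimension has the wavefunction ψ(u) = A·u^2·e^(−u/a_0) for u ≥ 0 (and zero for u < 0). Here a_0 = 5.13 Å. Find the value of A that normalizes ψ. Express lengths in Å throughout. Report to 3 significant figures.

Require ∫ |ψ|² du = 1 over the whole domain.
With ∫₀^∞ u^4 e^(−αu) du = 4!/α^5, the integral (without the A² prefactor) comes out to 3·a_0^5/4.
So A² = (3·a_0^5/4)^(−1).
Substituting a_0 = 5.13 gives A² = 0.0003753, so A = 0.01937.

A ≈ 0.0194 Å^(-5/2)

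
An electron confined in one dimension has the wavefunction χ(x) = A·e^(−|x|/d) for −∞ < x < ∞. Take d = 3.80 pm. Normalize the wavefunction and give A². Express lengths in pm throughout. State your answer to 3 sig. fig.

A^2 ≈ 0.263 pm^(-1)

Require ∫ |χ|² dx = 1 over the whole domain.
Using ∫₀^∞ xⁿ e^(−αx) dx = n!/αⁿ⁺¹, carrying out the integral gives A² · d.
Hence A² = 1/[d].
Substituting d = 3.80 gives A² = 0.2632, so A = 0.5130.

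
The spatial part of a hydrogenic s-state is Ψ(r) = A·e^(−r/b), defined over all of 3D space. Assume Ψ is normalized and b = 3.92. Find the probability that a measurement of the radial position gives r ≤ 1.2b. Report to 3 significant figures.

P = ∫ |Ψ|² 4πr² dr over r ≤ 1.2b.
The full normalization integral is A²·[π·b^3] = 1, fixing A².
Let u = r/b; then A², 4π and the length scale all cancel, so P = ∫_{0}^{1.2} u^2·e^(-2·u) du ÷ ∫_{0}^{∞} u^2·e^(-2·u) du.
With ∫ u^2·e^(-2·u) du = -(2·u^2 + 2·u + 1)·e^(-2·u)/4 + C, the region integral is 1/4 - 157·e^(-12/5)/100 and the full one is 1/4.
This evaluates to P = 0.4303.

P ≈ 0.430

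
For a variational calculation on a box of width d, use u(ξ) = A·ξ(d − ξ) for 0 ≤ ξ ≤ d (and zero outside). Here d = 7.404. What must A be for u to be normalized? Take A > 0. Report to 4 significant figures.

Require ∫ |u|² dξ = 1 over the whole domain.
Expanding the polynomial and integrating term by term, ∫|u|² dξ = A²·(d^5/30).
Setting this equal to 1 gives A² = 1/(d^5/30).
With d = 7.404: A² = 0.0013483 and A = 0.036719.

A ≈ 0.03672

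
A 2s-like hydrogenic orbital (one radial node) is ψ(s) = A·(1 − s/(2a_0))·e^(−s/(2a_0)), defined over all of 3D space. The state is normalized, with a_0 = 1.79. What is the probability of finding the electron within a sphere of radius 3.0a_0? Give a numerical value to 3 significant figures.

P ≈ 0.0727

Integrate the radial probability density 4πs²|ψ|² over s ≤ 3.0a_0.
The full normalization integral is A²·[8·π·a_0^3] = 1, fixing A².
In terms of u = s/a_0 (A², 4π and the length scale all cancel between numerator and denominator), P = [∫_{0}^{3.0} u^2·(1 - u/2)^2·e^(-u) du] / [∫_{0}^{∞} u^2·(1 - u/2)^2·e^(-u) du].
An antiderivative of u^2·(1 - u/2)^2·e^(-u) is -(u^4/4 + u^2 + 2·u + 2)·e^(-u); evaluating from 0 to 3.0 gives 2 - 149·e^(-3)/4, while the full integral is 2.
The region integral divided by the full integral gives P = 0.07272.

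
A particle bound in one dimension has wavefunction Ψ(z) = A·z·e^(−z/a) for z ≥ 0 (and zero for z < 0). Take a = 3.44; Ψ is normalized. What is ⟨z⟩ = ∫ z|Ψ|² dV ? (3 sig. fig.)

⟨z⟩ ≈ 5.16

By definition ⟨z⟩ = ∫ z |Ψ(z)|² dz.
Evaluating both integrals, ⟨z⟩ = 3·a/2.
With a = 3.44, ⟨z⟩ = 5.160.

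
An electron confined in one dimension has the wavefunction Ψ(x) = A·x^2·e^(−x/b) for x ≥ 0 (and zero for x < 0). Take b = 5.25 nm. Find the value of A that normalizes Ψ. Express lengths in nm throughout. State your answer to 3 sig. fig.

A ≈ 0.0183 nm^(-5/2)

We need A² ∫|f|² dx = 1, taking the integral from 0 to ∞.
Recall ∫₀^∞ x^m e^(−x/β) dx = m!·β^(m+1), carrying out the integral gives A² · 3·b^5/4.
Plugging in b = 5.25 yields A = 0.01828.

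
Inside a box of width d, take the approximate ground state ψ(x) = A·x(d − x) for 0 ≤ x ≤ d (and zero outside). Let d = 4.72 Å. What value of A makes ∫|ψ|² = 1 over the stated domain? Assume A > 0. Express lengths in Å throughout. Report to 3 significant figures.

A ≈ 0.113 Å^(-5/2)

Require ∫ |ψ|² dx = 1 over the whole domain.
Expanding the polynomial and integrating term by term, with ψ = A·x(d − x), the integral evaluates to A²·[d^5/30].
Substituting d = 4.72 gives A² = 0.01281, so A = 0.1132.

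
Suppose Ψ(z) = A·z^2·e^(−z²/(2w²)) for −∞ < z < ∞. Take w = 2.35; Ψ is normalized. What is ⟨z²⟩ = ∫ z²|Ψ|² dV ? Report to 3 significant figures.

⟨z²⟩ = ∫ z^2 |Ψ|² dz over the full domain.
With ∫_{−∞}^{∞} z^(2m) e^(−αz²) dz = (2m−1)!!·√π / (2^m α^(m+1/2)), since the A² factors cancel between numerator and denominator, ⟨z²⟩ = 5·w^2/2.
With w = 2.35, ⟨z^2⟩ = 13.81.

⟨z^2⟩ ≈ 13.8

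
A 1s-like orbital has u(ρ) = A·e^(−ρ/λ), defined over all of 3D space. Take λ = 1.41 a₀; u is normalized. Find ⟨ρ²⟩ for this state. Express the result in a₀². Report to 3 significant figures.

⟨ρ^2⟩ ≈ 5.96 a₀^2

⟨ρ²⟩ = ∫ ρ^2 |u|² 4πρ² dρ over the full domain.
With ∫₀^∞ ρ^4 e^(−αρ) dρ = 4!/α^5, evaluating both integrals, ⟨ρ²⟩ = 3·λ^2.
Putting λ = 1.41 gives 5.964.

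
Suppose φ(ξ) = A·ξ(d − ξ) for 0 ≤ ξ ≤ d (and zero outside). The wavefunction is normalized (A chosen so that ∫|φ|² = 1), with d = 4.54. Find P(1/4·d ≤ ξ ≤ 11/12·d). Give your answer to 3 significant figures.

P ≈ 0.891

The probability is P = ∫ |φ|² dξ over [1/4·d, 11/12·d].
With A² fixed by ∫|φ|² = 1, i.e. A² = (d^5/30)^(−1), substitute and integrate.
In terms of u = ξ/d (A² and the length scale cancel between numerator and denominator), P = [∫_{1/4}^{11/12} u^2·(1 - u)^2 du] / [∫_{0}^{1} u^2·(1 - u)^2 du].
An antiderivative of u^2·(1 - u)^2 is u^3·(6·u^2 - 15·u + 10)/30; evaluating from 1/4 to 11/12 gives ≈ 0.029713, while the full integral is 1/30.
Evaluating gives P = 4621/5184.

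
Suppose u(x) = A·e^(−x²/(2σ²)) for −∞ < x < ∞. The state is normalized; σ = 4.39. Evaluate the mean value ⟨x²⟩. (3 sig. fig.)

⟨x^2⟩ ≈ 9.64

The expectation value is the |u|²-weighted average of x^2: ∫ x^2|u|² dx.
Since the A² factors cancel between numerator and denominator, ⟨x²⟩ = σ^2/2.
Putting σ = 4.39 gives 9.636.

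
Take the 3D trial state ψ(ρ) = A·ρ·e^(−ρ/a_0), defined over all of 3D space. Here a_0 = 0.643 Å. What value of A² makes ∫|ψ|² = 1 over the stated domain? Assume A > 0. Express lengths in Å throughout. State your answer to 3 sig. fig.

Require ∫ |ψ|² 4πρ² dρ = 1 over the whole domain.
In 3D with spherical symmetry the volume element is 4πρ² dρ.
Recall ∫₀^∞ ρ^m e^(−ρ/β) dρ = m!·β^(m+1), carrying out the integral gives A² · 3·π·a_0^5.
Hence A² = 1/[3·π·a_0^5].
Plugging in a_0 = 0.643 yields A = 0.9825.

A^2 ≈ 0.965 Å^(-5)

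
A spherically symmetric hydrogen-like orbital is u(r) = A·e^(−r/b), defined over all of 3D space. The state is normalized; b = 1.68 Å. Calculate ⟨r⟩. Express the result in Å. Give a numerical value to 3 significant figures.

⟨r⟩ ≈ 2.52 Å

By definition ⟨r⟩ = ∫ r |u(r)|² 4πr² dr.
With ∫₀^∞ r^3 e^(−αr) dr = 3!/α^4, evaluating both integrals, ⟨r⟩ = 3·b/2.
With b = 1.68, ⟨r⟩ = 2.520.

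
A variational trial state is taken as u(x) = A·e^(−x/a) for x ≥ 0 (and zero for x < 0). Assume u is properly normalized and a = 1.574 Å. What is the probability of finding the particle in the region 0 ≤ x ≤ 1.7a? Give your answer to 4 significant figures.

|u|² is the probability density, so P = ∫_{0}^{1.7a} |u|² dx.
With A² fixed by ∫|u|² = 1, i.e. A² = (a/2)^(−1), substitute and integrate.
Substituting t = x/a, A² and the length scale cancel in the ratio: P = ∫_{0}^{1.7} e^(-2·t) dt / ∫_{0}^{∞} e^(-2·t) dt.
With ∫ e^(-2·t) dt = -e^(-2·t)/2 + C, the region integral is 1/2 - e^(-17/5)/2 and the full one is 1/2.
Evaluating gives P = 0.96663.

P ≈ 0.9666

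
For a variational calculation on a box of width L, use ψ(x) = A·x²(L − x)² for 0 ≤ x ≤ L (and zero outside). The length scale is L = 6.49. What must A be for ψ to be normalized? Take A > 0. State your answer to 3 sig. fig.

Normalization requires ∫|ψ|² dx = 1, integrated from 0 to L.
Expanding the polynomial and integrating term by term, ∫|ψ|² dx = A²·(L^9/630).
So A² = (L^9/630)^(−1).
Plugging in L = 6.49 yields A = 0.005554.

A ≈ 0.00555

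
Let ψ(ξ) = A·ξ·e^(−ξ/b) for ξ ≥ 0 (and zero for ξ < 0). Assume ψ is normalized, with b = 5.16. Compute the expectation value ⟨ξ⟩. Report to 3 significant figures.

⟨ξ⟩ ≈ 7.74

The expectation value is the |ψ|²-weighted average of ξ: ∫ ξ|ψ|² dξ.
Since the A² factors cancel between numerator and denominator, ⟨ξ⟩ = 3·b/2.
With b = 5.16, ⟨ξ⟩ = 7.740.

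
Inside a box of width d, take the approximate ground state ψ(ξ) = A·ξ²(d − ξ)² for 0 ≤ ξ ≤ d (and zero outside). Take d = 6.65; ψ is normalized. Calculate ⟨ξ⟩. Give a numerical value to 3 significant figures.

⟨ξ⟩ ≈ 3.33

⟨ξ⟩ = ∫ ξ |ψ|² dξ over the full domain.
The ratio of the moment integral to the normalization integral gives ⟨ξ⟩ = d/2.
With d = 6.65, ⟨ξ⟩ = 3.325.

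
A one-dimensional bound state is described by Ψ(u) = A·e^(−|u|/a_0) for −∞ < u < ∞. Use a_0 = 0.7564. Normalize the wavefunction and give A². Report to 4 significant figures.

Normalization requires ∫|Ψ|² du = 1, integrated from −∞ to ∞.
Using ∫₀^∞ uⁿ e^(−αu) du = n!/αⁿ⁺¹, ∫|Ψ|² du = A²·(a_0).
Hence A² = 1/[a_0].
Substituting a_0 = 0.7564 gives A² = 1.3221, so A = 1.1498.

A^2 ≈ 1.322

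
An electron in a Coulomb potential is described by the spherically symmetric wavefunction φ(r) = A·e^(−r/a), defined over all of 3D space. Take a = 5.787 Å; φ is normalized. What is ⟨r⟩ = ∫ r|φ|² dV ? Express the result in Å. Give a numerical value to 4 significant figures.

⟨r⟩ ≈ 8.681 Å

By definition ⟨r⟩ = ∫ r |φ(r)|² 4πr² dr.
With ∫₀^∞ r^3 e^(−αr) dr = 3!/α^4, evaluating both integrals, ⟨r⟩ = 3·a/2.
Putting a = 5.787 gives 8.6805.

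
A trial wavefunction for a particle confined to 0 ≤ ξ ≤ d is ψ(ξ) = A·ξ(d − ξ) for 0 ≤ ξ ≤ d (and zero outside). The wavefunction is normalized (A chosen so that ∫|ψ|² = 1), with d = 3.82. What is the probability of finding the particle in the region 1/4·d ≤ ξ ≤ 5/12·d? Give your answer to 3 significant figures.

P ≈ 0.243

|ψ|² is the probability density, so P = ∫_{1/4·d}^{5/12·d} |ψ|² dξ.
The normalization integral ∫|ψ|²dξ over the whole domain equals d^5/30·A², and A² cancels in the ratio.
In terms of u = ξ/d (A² and the length scale cancel between numerator and denominator), P = [∫_{1/4}^{5/12} u^2·(1 - u)^2 du] / [∫_{0}^{1} u^2·(1 - u)^2 du].
An antiderivative of u^2·(1 - u)^2 is u^3·(6·u^2 - 15·u + 10)/30; evaluating from 1/4 to 5/12 gives ≈ 0.0081035, while the full integral is 1/30.
The result is P = 0.2431.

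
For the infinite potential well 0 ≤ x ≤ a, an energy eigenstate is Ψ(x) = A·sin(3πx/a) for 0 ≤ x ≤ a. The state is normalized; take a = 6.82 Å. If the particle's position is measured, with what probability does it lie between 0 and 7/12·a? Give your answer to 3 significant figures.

|Ψ|² is the probability density, so P = ∫_{0}^{7/12·a} |Ψ|² dx.
With A² fixed by ∫|Ψ|² = 1, i.e. A² = (a/2)^(−1), substitute and integrate.
Substituting u = x/a, A² and the length scale cancel in the ratio: P = ∫_{0}^{7/12} sin(3·π·u)^2 du / ∫_{0}^{1} sin(3·π·u)^2 du.
An antiderivative of sin(3·π·u)^2 is u/2 - sin(6·π·u)/(12·π); evaluating from 0 to 7/12 gives 1/(12·π) + 7/24, while the full integral is 1/2.
The result is P = (2 + 7·π)/(12·π).

P ≈ 0.636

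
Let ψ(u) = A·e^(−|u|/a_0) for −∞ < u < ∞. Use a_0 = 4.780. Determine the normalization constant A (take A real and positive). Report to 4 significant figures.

Normalization requires ∫|ψ|² du = 1, integrated from −∞ to ∞.
The integral (without the A² prefactor) comes out to a_0.
Plugging in a_0 = 4.780 yields A = 0.45739.

A ≈ 0.4574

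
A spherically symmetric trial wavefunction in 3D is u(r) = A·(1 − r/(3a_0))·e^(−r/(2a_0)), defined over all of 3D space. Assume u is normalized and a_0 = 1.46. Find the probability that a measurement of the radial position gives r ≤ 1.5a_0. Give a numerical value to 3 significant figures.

P ≈ 0.254

P = ∫ |u|² 4πr² dr over r ≤ 1.5a_0.
A² is fixed by ∫₀^∞ 4πr²|u|² dr = 1, i.e. A² = (8·π·a_0^3/3)^(−1).
Let t = r/a_0; then A², 4π and the length scale all cancel, so P = ∫_{0}^{1.5} t^2·(1 - t/3)^2·e^(-t) dt ÷ ∫_{0}^{∞} t^2·(1 - t/3)^2·e^(-t) dt.
Using ∫ t^2·(1 - t/3)^2·e^(-t) dt = (-t^4 + 2·t^3 - 3·t^2 - 6·t - 6)·e^(-t)/9, the numerator is 2/3 - 107·e^(-3/2)/48 and the denominator is 2/3.
This evaluates to P = 0.2539.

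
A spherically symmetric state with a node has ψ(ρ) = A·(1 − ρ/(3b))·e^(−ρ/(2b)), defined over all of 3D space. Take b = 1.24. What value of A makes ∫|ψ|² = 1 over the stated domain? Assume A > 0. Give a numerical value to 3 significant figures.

A ≈ 0.250

Require ∫ |ψ|² 4πρ² dρ = 1 over the whole domain.
The angular integral contributes 4π, leaving ∫₀^∞ ρ²|ψ|² dρ.
∫|ψ|² 4πρ² dρ = A²·(8·π·b^3/3).
Substituting b = 1.24 gives A² = 0.06261, so A = 0.2502.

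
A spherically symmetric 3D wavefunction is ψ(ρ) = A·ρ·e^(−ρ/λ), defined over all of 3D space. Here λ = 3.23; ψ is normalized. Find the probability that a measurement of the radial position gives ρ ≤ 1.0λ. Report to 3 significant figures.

P ≈ 0.0527

Integrate the radial probability density 4πρ²|ψ|² over ρ ≤ 1.0λ.
A² is fixed by ∫₀^∞ 4πρ²|ψ|² dρ = 1, i.e. A² = (3·π·λ^5)^(−1).
Substituting u = ρ/λ, A², 4π and the length scale all cancel in the ratio: P = ∫_{0}^{1.0} u^4·e^(-2·u) du / ∫_{0}^{∞} u^4·e^(-2·u) du.
Using ∫ u^4·e^(-2·u) du = -(u^4/2 + u^3 + 3·u^2/2 + 3·u/2 + 3/4)·e^(-2·u), the numerator is 3/4 - 21·e^(-2)/4 and the denominator is 3/4.
This evaluates to P = 0.05265.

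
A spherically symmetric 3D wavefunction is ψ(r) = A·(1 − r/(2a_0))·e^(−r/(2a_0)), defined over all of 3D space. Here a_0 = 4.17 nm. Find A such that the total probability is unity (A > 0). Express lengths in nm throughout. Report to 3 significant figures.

A ≈ 0.0234 nm^(-3/2)

We need A² ∫|f|² 4πr² dr = 1, taking the integral from 0 to ∞.
Carrying out the integral gives A² · 8·π·a_0^3.
So A² = (8·π·a_0^3)^(−1).
Plugging in a_0 = 4.17 yields A = 0.02342.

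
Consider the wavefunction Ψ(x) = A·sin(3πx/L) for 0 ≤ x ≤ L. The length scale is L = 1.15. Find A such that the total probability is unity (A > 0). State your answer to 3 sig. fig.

A ≈ 1.32

Normalization requires ∫|Ψ|² dx = 1, integrated from 0 to L.
Carrying out the integral gives A² · L/2.
Substituting L = 1.15 gives A² = 1.739, so A = 1.319.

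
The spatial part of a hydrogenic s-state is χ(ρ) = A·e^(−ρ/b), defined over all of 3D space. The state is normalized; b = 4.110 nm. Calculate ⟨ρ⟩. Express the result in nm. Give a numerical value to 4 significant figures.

By definition ⟨ρ⟩ = ∫ ρ |χ(ρ)|² 4πρ² dρ.
Since the A² factors cancel between numerator and denominator, ⟨ρ⟩ = 3·b/2.
Putting b = 4.110 gives 6.1650.

⟨ρ⟩ ≈ 6.165 nm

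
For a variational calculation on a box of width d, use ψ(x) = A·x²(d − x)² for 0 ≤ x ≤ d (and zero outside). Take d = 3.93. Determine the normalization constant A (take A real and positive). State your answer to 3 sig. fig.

A ≈ 0.0531

Normalization requires ∫|ψ|² dx = 1, integrated from 0 to d.
Expanding the polynomial and integrating term by term, ∫|ψ|² dx = A²·(d^9/630).
Hence A² = 1/[d^9/630].
Substituting d = 3.93 gives A² = 0.002817, so A = 0.05308.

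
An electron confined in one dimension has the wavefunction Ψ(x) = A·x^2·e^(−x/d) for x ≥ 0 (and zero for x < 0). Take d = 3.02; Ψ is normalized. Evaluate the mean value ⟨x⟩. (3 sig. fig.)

By definition ⟨x⟩ = ∫ x |Ψ(x)|² dx.
Since the A² factors cancel between numerator and denominator, ⟨x⟩ = 5·d/2.
With d = 3.02, ⟨x⟩ = 7.550.

⟨x⟩ ≈ 7.55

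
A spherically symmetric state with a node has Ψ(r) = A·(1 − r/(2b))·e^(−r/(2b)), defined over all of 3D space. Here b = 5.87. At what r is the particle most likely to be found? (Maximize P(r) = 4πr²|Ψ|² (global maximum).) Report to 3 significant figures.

r ≈ 30.7

Differentiate P(r) = 4πr²|Ψ|² with respect to r and set to zero.
This gives r = b·(√(5) + 3).
With b = 5.87, the most probable radial distance is 30.74.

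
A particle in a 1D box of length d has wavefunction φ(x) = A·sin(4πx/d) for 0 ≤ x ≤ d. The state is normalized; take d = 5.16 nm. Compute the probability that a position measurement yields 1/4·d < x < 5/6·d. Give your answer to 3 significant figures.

P ≈ 0.549

|φ|² is the probability density, so P = ∫_{1/4·d}^{5/6·d} |φ|² dx.
The normalization integral ∫|φ|²dx over the whole domain equals d/2·A², and A² cancels in the ratio.
In terms of u = x/d (A² and the length scale cancel between numerator and denominator), P = [∫_{1/4}^{5/6} sin(4·π·u)^2 du] / [∫_{0}^{1} sin(4·π·u)^2 du].
An antiderivative of sin(4·π·u)^2 is u/2 - sin(4·π·u)·cos(4·π·u)/(8·π); evaluating from 1/4 to 5/6 gives -√(3)/(32·π) + 7/24, while the full integral is 1/2.
Taking the ratio, P = -√(3)/(16·π) + 7/12.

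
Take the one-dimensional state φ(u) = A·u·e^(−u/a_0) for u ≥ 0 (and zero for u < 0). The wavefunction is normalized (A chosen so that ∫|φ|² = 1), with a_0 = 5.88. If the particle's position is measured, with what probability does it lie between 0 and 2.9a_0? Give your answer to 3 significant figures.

P = ∫_{0}^{2.9a_0} |φ(u)|² du.
With A² fixed by ∫|φ|² = 1, i.e. A² = (a_0^3/4)^(−1), substitute and integrate.
Let t = u/a_0; then A² and the length scale cancel, so P = ∫_{0}^{2.9} t^2·e^(-2·t) dt ÷ ∫_{0}^{∞} t^2·e^(-2·t) dt.
With ∫ t^2·e^(-2·t) dt = -(2·t^2 + 2·t + 1)·e^(-2·t)/4 + C, the region integral is 1/4 - 1181·e^(-29/5)/200 and the full one is 1/4.
The result is P = 0.9285.

P ≈ 0.928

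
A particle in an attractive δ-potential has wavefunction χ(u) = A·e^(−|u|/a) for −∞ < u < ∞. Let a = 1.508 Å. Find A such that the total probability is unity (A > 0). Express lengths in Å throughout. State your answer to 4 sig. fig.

A ≈ 0.8143 Å^(-1/2)

Require ∫ |χ|² du = 1 over the whole domain.
∫|χ|² du = A²·(a).
With a = 1.508: A² = 0.66313 and A = 0.81433.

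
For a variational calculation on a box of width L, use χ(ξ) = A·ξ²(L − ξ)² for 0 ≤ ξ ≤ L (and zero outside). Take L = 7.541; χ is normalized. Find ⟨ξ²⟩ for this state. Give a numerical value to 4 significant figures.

⟨ξ^2⟩ ≈ 15.51

The expectation value is the |χ|²-weighted average of ξ^2: ∫ ξ^2|χ|² dξ.
Expanding the polynomial and integrating term by term, evaluating both integrals, ⟨ξ²⟩ = 3·L^2/11.
With L = 7.541, ⟨ξ^2⟩ = 15.509.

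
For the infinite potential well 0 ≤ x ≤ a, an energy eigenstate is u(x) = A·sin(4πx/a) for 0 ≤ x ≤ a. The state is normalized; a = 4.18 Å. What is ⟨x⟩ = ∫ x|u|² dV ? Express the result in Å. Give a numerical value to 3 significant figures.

The expectation value is the |u|²-weighted average of x: ∫ x|u|² dx.
Using sin²θ = (1 − cos 2θ)/2, evaluating both integrals, ⟨x⟩ = a/2.
With a = 4.18, ⟨x⟩ = 2.090.

⟨x⟩ ≈ 2.09 Å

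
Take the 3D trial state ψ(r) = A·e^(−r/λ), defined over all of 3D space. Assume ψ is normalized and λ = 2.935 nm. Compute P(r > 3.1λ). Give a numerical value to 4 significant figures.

P ≈ 0.05362

P = ∫ |ψ|² 4πr² dr over r > 3.1λ.
A² is fixed by ∫₀^∞ 4πr²|ψ|² dr = 1, i.e. A² = (π·λ^3)^(−1).
Let u = r/λ; then A², 4π and the length scale all cancel, so P = ∫_{3.1}^{∞} u^2·e^(-2·u) du ÷ ∫_{0}^{∞} u^2·e^(-2·u) du.
An antiderivative of u^2·e^(-2·u) is -(2·u^2 + 2·u + 1)·e^(-2·u)/4; evaluating from 3.1 to ∞ gives 1321·e^(-31/5)/200, while the full integral is 1/4.
Taking the ratio yields P = 0.053618.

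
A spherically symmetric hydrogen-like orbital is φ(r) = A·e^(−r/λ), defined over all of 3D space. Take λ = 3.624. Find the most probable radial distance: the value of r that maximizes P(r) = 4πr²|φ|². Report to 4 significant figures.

r ≈ 3.624

The maximum of P(r) = 4πr²|φ|² occurs where its derivative vanishes.
Solving yields r = λ.
With λ = 3.624, the most probable radial distance is 3.6240.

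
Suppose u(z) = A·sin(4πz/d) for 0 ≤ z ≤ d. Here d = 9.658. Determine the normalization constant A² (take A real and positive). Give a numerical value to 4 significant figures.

Normalization requires ∫|u|² dz = 1, integrated from 0 to d.
∫|u|² dz = A²·(d/2).
So A² = (d/2)^(−1).
Plugging in d = 9.658 yields A = 0.45506.

A^2 ≈ 0.2071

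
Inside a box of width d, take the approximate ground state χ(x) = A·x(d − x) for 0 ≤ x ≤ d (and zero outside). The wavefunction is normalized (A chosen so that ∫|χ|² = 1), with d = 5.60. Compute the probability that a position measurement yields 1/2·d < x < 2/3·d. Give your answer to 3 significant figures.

P ≈ 0.290

P = ∫_{1/2·d}^{2/3·d} |χ(x)|² dx.
With A² fixed by ∫|χ|² = 1, i.e. A² = (d^5/30)^(−1), substitute and integrate.
In terms of u = x/d (A² and the length scale cancel between numerator and denominator), P = [∫_{1/2}^{2/3} u^2·(1 - u)^2 du] / [∫_{0}^{1} u^2·(1 - u)^2 du].
An antiderivative of u^2·(1 - u)^2 is u^3·(6·u^2 - 15·u + 10)/30; evaluating from 1/2 to 2/3 gives 47/4860, while the full integral is 1/30.
Taking the ratio, P = 47/162.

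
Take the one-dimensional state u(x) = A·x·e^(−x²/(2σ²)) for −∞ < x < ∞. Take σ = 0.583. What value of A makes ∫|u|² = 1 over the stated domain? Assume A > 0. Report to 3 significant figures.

A ≈ 2.39

Require ∫ |u|² dx = 1 over the whole domain.
The integral (without the A² prefactor) comes out to √(π)·σ^3/2.
Plugging in σ = 0.583 yields A = 2.386.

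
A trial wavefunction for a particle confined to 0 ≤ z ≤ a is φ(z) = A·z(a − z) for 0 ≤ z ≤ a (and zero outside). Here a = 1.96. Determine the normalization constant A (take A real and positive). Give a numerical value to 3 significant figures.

A ≈ 1.02

Require ∫ |φ|² dz = 1 over the whole domain.
Expanding the polynomial and integrating term by term, carrying out the integral gives A² · a^5/30.
So A² = (a^5/30)^(−1).
With a = 1.96: A² = 1.037 and A = 1.018.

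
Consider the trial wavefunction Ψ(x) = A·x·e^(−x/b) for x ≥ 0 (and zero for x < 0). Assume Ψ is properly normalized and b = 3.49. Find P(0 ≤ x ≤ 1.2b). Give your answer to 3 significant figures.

|Ψ|² is the probability density, so P = ∫_{0}^{1.2b} |Ψ|² dx.
With A² fixed by ∫|Ψ|² = 1, i.e. A² = (b^3/4)^(−1), substitute and integrate.
Substituting u = x/b, A² and the length scale cancel in the ratio: P = ∫_{0}^{1.2} u^2·e^(-2·u) du / ∫_{0}^{∞} u^2·e^(-2·u) du.
With ∫ u^2·e^(-2·u) du = -(2·u^2 + 2·u + 1)·e^(-2·u)/4 + C, the region integral is 1/4 - 157·e^(-12/5)/100 and the full one is 1/4.
Taking the ratio, P = 0.4303.

P ≈ 0.430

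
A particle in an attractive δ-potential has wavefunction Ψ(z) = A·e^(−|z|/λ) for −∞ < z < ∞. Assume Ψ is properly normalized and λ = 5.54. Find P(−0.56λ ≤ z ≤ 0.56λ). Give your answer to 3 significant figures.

|Ψ|² is the probability density, so P = ∫_{−0.56λ}^{0.56λ} |Ψ|² dz.
Since A² = 1/(λ), this is the region integral divided by the full normalization integral.
By symmetry take twice the z ≥ 0 contribution in numerator and denominator; the 2's cancel. In terms of u = z/λ (A² and the length scale cancel between numerator and denominator), P = [∫_{0}^{0.56} e^(-2·u) du] / [∫_{0}^{∞} e^(-2·u) du].
An antiderivative of e^(-2·u) is -e^(-2·u)/2; evaluating from 0 to 0.56 gives 1/2 - e^(-28/25)/2, while the full integral is 1/2.
Taking the ratio, P = 0.6737.

P ≈ 0.674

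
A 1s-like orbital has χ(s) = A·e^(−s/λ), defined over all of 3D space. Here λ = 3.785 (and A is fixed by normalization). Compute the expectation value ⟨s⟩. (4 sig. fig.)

The expectation value is the |χ|²-weighted average of s: ∫ s|χ|² 4πs² ds.
Using ∫₀^∞ sⁿ e^(−αs) ds = n!/αⁿ⁺¹, since the A² factors cancel between numerator and denominator, ⟨s⟩ = 3·λ/2.
With λ = 3.785, ⟨s⟩ = 5.6775.

⟨s⟩ ≈ 5.678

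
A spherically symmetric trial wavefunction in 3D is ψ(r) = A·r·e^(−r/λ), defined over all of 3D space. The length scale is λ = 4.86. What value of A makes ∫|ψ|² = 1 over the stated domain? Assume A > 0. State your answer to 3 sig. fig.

A ≈ 0.00626

The normalization condition is ∫|ψ|² 4πr² dr = 1 from 0 to ∞.
In 3D with spherical symmetry the volume element is 4πr² dr.
With ψ = A·r·e^(−r/λ), the integral evaluates to A²·[3·π·λ^5].
Setting this equal to 1 gives A² = 1/(3·π·λ^5).
Substituting λ = 4.86 gives A² = 0.00003913, so A = 0.006256.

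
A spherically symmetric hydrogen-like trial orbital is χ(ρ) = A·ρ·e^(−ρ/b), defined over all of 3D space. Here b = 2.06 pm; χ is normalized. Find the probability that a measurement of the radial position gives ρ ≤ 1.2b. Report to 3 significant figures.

P = ∫ |χ|² 4πρ² dρ over ρ ≤ 1.2b.
The full normalization integral is A²·[3·π·b^5] = 1, fixing A².
In terms of u = ρ/b (A², 4π and the length scale all cancel between numerator and denominator), P = [∫_{0}^{1.2} u^4·e^(-2·u) du] / [∫_{0}^{∞} u^4·e^(-2·u) du].
Using ∫ u^4·e^(-2·u) du = -(u^4/2 + u^3 + 3·u^2/2 + 3·u/2 + 3/4)·e^(-2·u), the numerator is ≈ 0.071901 and the denominator is 3/4.
Taking the ratio yields P = 0.09587.

P ≈ 0.0959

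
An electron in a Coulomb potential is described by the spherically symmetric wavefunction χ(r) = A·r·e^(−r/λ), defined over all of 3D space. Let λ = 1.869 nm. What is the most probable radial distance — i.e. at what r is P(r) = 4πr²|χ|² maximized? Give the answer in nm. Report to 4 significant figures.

Set d/dr [P(r) = 4πr²|χ|²] = 0 and solve for r > 0.
Solving yields r = 2·λ.
With λ = 1.869, the most probable radial distance is 3.7380 nm.

r ≈ 3.738 nm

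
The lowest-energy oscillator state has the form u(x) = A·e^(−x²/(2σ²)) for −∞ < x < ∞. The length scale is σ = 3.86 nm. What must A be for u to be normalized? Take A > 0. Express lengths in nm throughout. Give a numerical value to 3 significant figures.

Normalization requires ∫|u|² dx = 1, integrated from −∞ to ∞.
Using the Gaussian integral ∫_{−∞}^{∞} e^(−αx²) dx = √(π/α), carrying out the integral gives A² · √(π)·σ.
Substituting σ = 3.86 gives A² = 0.1462, so A = 0.3823.

A ≈ 0.382 nm^(-1/2)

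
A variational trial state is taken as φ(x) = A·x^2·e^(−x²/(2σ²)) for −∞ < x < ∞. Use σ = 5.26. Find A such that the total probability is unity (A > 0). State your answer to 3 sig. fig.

The normalization condition is ∫|φ|² dx = 1 from −∞ to ∞.
Using the Gaussian integral ∫_{−∞}^{∞} e^(−αx²) dx = √(π/α), ∫|φ|² dx = A²·(3·√(π)·σ^5/4).
Hence A² = 1/[3·√(π)·σ^5/4].
Substituting σ = 5.26 gives A² = 0.0001868, so A = 0.01367.

A ≈ 0.0137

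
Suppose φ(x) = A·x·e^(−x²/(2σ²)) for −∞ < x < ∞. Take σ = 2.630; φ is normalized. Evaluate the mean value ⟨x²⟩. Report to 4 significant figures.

The expectation value is the |φ|²-weighted average of x^2: ∫ x^2|φ|² dx.
Since the A² factors cancel between numerator and denominator, ⟨x²⟩ = 3·σ^2/2.
With σ = 2.630, ⟨x^2⟩ = 10.375.

⟨x^2⟩ ≈ 10.38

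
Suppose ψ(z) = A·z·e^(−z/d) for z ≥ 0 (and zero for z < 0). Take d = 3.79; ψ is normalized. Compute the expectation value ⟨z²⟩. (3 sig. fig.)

⟨z²⟩ = ∫ z^2 |ψ|² dz over the full domain.
Since the A² factors cancel between numerator and denominator, ⟨z²⟩ = 3·d^2.
With d = 3.79, ⟨z^2⟩ = 43.09.

⟨z^2⟩ ≈ 43.1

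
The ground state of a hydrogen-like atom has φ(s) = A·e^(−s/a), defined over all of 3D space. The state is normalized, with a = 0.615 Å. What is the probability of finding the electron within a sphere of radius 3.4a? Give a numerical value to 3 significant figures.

P = ∫ |φ|² 4πs² ds over s ≤ 3.4a.
Normalization gives A² = 1/(π·a^3).
Let u = s/a; then A², 4π and the length scale all cancel, so P = ∫_{0}^{3.4} u^2·e^(-2·u) du ÷ ∫_{0}^{∞} u^2·e^(-2·u) du.
An antiderivative of u^2·e^(-2·u) is -(2·u^2 + 2·u + 1)·e^(-2·u)/4; evaluating from 0 to 3.4 gives 1/4 - 773·e^(-34/5)/100, while the full integral is 1/4.
The region integral divided by the full integral gives P = 0.9656.

P ≈ 0.966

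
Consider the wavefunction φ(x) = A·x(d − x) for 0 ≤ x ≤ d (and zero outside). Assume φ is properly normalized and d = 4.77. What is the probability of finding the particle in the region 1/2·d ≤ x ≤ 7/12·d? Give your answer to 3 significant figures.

|φ|² is the probability density, so P = ∫_{1/2·d}^{7/12·d} |φ|² dx.
Since A² = 1/(d^5/30), this is the region integral divided by the full normalization integral.
Let u = x/d; then A² and the length scale cancel, so P = ∫_{1/2}^{7/12} u^2·(1 - u)^2 du ÷ ∫_{0}^{1} u^2·(1 - u)^2 du.
With ∫ u^2·(1 - u)^2 du = u^3·(6·u^2 - 15·u + 10)/30 + C, the region integral is ≈ 0.0051127 and the full one is 1/30.
This works out to P = 0.1534.

P ≈ 0.153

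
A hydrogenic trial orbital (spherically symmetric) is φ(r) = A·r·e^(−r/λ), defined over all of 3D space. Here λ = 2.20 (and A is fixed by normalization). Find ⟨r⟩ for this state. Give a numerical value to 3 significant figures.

⟨r⟩ ≈ 5.50

The expectation value is the |φ|²-weighted average of r: ∫ r|φ|² 4πr² dr.
The ratio of the moment integral to the normalization integral gives ⟨r⟩ = 5·λ/2.
Putting λ = 2.20 gives 5.500.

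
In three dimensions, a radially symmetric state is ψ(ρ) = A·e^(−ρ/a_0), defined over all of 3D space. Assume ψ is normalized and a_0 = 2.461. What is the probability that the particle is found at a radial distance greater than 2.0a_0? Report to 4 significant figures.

P ≈ 0.2381

P = ∫ |ψ|² 4πρ² dρ over ρ > 2.0a_0.
A² is fixed by ∫₀^∞ 4πρ²|ψ|² dρ = 1, i.e. A² = (π·a_0^3)^(−1).
In terms of u = ρ/a_0 (A², 4π and the length scale all cancel between numerator and denominator), P = [∫_{2.0}^{∞} u^2·e^(-2·u) du] / [∫_{0}^{∞} u^2·e^(-2·u) du].
With ∫ u^2·e^(-2·u) du = -(2·u^2 + 2·u + 1)·e^(-2·u)/4 + C, the region integral is 13·e^(-4)/4 and the full one is 1/4.
The region integral divided by the full integral gives P = 0.23810.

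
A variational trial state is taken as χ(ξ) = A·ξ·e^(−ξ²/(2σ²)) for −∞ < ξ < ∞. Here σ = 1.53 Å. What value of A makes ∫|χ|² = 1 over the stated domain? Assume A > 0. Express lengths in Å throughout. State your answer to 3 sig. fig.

Normalization requires ∫|χ|² dξ = 1, integrated from −∞ to ∞.
Differentiating ∫e^(−αξ²) dξ = √(π/α) under α to get the higher moments, with χ = A·ξ·e^(−ξ²/(2σ²)), the integral evaluates to A²·[√(π)·σ^3/2].
Setting this equal to 1 gives A² = 1/(√(π)·σ^3/2).
Plugging in σ = 1.53 yields A = 0.5613.

A ≈ 0.561 Å^(-3/2)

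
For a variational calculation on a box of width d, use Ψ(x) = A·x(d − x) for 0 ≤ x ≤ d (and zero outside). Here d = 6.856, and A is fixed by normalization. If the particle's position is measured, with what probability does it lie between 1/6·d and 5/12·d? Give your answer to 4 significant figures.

P ≈ 0.3111

The probability is P = ∫ |Ψ|² dx over [1/6·d, 5/12·d].
With A² fixed by ∫|Ψ|² = 1, i.e. A² = (d^5/30)^(−1), substitute and integrate.
Substituting u = x/d, A² and the length scale cancel in the ratio: P = ∫_{1/6}^{5/12} u^2·(1 - u)^2 du / ∫_{0}^{1} u^2·(1 - u)^2 du.
Using ∫ u^2·(1 - u)^2 du = u^3·(6·u^2 - 15·u + 10)/30, the numerator is ≈ 0.0103709 and the denominator is 1/30.
Evaluating gives P = 0.31113.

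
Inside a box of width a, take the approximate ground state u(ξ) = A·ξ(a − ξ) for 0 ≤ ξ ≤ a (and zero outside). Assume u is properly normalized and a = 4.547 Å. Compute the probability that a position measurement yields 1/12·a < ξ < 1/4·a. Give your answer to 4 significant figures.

P ≈ 0.09843

|u|² is the probability density, so P = ∫_{1/12·a}^{1/4·a} |u|² dξ.
Since A² = 1/(a^5/30), this is the region integral divided by the full normalization integral.
In terms of t = ξ/a (A² and the length scale cancel between numerator and denominator), P = [∫_{1/12}^{1/4} t^2·(1 - t)^2 dt] / [∫_{0}^{1} t^2·(1 - t)^2 dt].
An antiderivative of t^2·(1 - t)^2 is t^3·(6·t^2 - 15·t + 10)/30; evaluating from 1/12 to 1/4 gives ≈ 0.00328093, while the full integral is 1/30.
Evaluating gives P = 0.098428.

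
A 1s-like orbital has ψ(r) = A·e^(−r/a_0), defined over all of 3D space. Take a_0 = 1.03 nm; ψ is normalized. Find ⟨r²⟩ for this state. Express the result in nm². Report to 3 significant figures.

The expectation value is the |ψ|²-weighted average of r^2: ∫ r^2|ψ|² 4πr² dr.
Since the A² factors cancel between numerator and denominator, ⟨r²⟩ = 3·a_0^2.
Putting a_0 = 1.03 gives 3.183.

⟨r^2⟩ ≈ 3.18 nm^2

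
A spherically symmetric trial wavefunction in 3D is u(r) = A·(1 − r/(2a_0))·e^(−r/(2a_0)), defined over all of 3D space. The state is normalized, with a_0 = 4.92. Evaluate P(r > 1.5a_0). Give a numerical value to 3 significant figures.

P ≈ 0.950

P = ∫ |u|² 4πr² dr over r > 1.5a_0.
Normalization gives A² = 1/(8·π·a_0^3).
Let t = r/a_0; then A², 4π and the length scale all cancel, so P = ∫_{1.5}^{∞} t^2·(1 - t/2)^2·e^(-t) dt ÷ ∫_{0}^{∞} t^2·(1 - t/2)^2·e^(-t) dt.
With ∫ t^2·(1 - t/2)^2·e^(-t) dt = -(t^4/4 + t^2 + 2·t + 2)·e^(-t) + C, the region integral is 545·e^(-3/2)/64 and the full one is 2.
This evaluates to P = 0.9500.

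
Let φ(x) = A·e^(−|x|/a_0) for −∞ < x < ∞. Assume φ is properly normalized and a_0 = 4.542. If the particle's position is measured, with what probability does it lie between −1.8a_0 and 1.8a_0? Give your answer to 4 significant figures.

P = ∫_{−1.8a_0}^{1.8a_0} |φ(x)|² dx.
The normalization integral ∫|φ|²dx over the whole domain equals a_0·A², and A² cancels in the ratio.
Both integrals are even about x = 0, so only the x ≥ 0 halves are needed (the factors of 2 cancel). In terms of u = x/a_0 (A² and the length scale cancel between numerator and denominator), P = [∫_{0}^{1.8} e^(-2·u) du] / [∫_{0}^{∞} e^(-2·u) du].
Using ∫ e^(-2·u) du = -e^(-2·u)/2, the numerator is 1/2 - e^(-18/5)/2 and the denominator is 1/2.
Taking the ratio, P = 0.97268.

P ≈ 0.9727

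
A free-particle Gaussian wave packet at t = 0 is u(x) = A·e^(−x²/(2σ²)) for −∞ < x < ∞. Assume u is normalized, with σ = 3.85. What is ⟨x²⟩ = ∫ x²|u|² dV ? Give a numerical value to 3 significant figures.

⟨x²⟩ = ∫ x^2 |u|² dx over the full domain.
Differentiating ∫e^(−αx²) dx = √(π/α) under α to get the higher moments, evaluating both integrals, ⟨x²⟩ = σ^2/2.
With σ = 3.85, ⟨x^2⟩ = 7.411.

⟨x^2⟩ ≈ 7.41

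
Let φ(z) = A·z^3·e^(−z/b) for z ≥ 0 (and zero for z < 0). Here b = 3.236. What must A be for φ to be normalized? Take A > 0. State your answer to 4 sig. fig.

A ≈ 0.006917

Require ∫ |φ|² dz = 1 over the whole domain.
The integral (without the A² prefactor) comes out to 45·b^7/8.
Hence A² = 1/[45·b^7/8].
Plugging in b = 3.236 yields A = 0.0069169.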